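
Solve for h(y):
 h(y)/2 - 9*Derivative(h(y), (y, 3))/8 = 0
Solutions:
 h(y) = C3*exp(2^(2/3)*3^(1/3)*y/3) + (C1*sin(2^(2/3)*3^(5/6)*y/6) + C2*cos(2^(2/3)*3^(5/6)*y/6))*exp(-2^(2/3)*3^(1/3)*y/6)


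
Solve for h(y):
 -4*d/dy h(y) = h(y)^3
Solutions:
 h(y) = -sqrt(2)*sqrt(-1/(C1 - y))
 h(y) = sqrt(2)*sqrt(-1/(C1 - y))


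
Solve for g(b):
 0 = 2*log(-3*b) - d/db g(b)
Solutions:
 g(b) = C1 + 2*b*log(-b) + 2*b*(-1 + log(3))


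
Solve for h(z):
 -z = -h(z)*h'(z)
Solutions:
 h(z) = -sqrt(C1 + z^2)
 h(z) = sqrt(C1 + z^2)


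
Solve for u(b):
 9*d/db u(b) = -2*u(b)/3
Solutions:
 u(b) = C1*exp(-2*b/27)


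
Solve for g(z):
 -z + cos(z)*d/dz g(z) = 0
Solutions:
 g(z) = C1 + Integral(z/cos(z), z)


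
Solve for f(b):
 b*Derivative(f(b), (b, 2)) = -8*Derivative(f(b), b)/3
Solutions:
 f(b) = C1 + C2/b^(5/3)


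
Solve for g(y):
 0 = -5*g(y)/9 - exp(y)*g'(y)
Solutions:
 g(y) = C1*exp(5*exp(-y)/9)


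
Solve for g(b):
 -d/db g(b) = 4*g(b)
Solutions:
 g(b) = C1*exp(-4*b)


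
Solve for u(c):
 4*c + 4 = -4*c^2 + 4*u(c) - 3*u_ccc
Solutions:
 u(c) = C3*exp(6^(2/3)*c/3) + c^2 + c + (C1*sin(2^(2/3)*3^(1/6)*c/2) + C2*cos(2^(2/3)*3^(1/6)*c/2))*exp(-6^(2/3)*c/6) + 1


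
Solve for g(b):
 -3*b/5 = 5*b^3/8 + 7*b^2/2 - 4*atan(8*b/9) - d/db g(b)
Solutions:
 g(b) = C1 + 5*b^4/32 + 7*b^3/6 + 3*b^2/10 - 4*b*atan(8*b/9) + 9*log(64*b^2 + 81)/4


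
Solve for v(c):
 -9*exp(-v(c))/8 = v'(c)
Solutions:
 v(c) = log(C1 - 9*c/8)


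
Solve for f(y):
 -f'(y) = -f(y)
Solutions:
 f(y) = C1*exp(y)


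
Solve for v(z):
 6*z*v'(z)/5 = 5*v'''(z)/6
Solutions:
 v(z) = C1 + Integral(C2*airyai(5^(1/3)*6^(2/3)*z/5) + C3*airybi(5^(1/3)*6^(2/3)*z/5), z)


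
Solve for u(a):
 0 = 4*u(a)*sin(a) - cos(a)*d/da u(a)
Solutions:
 u(a) = C1/cos(a)^4


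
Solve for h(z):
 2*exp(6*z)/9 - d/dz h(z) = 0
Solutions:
 h(z) = C1 + exp(6*z)/27


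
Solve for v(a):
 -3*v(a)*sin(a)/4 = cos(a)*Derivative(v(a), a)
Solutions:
 v(a) = C1*cos(a)^(3/4)


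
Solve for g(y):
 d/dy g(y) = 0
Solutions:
 g(y) = C1


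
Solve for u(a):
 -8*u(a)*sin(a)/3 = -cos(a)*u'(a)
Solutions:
 u(a) = C1/cos(a)^(8/3)


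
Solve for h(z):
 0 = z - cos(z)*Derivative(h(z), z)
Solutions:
 h(z) = C1 + Integral(z/cos(z), z)


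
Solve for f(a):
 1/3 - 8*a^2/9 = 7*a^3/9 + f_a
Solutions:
 f(a) = C1 - 7*a^4/36 - 8*a^3/27 + a/3


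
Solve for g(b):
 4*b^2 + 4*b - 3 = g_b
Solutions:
 g(b) = C1 + 4*b^3/3 + 2*b^2 - 3*b


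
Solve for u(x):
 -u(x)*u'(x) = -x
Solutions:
 u(x) = -sqrt(C1 + x^2)
 u(x) = sqrt(C1 + x^2)


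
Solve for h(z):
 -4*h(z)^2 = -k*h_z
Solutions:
 h(z) = -k/(C1*k + 4*z)


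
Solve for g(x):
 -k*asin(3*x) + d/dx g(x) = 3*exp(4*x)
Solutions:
 g(x) = C1 + k*(x*asin(3*x) + sqrt(1 - 9*x^2)/3) + 3*exp(4*x)/4


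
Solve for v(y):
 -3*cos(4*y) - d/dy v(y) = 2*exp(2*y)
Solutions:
 v(y) = C1 - exp(2*y) - 3*sin(4*y)/4


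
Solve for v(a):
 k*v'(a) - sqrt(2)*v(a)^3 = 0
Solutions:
 v(a) = -sqrt(2)*sqrt(-k/(C1*k + sqrt(2)*a))/2
 v(a) = sqrt(2)*sqrt(-k/(C1*k + sqrt(2)*a))/2


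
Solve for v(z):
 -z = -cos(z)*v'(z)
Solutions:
 v(z) = C1 + Integral(z/cos(z), z)


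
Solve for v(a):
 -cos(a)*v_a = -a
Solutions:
 v(a) = C1 + Integral(a/cos(a), a)


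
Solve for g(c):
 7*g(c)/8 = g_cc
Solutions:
 g(c) = C1*exp(-sqrt(14)*c/4) + C2*exp(sqrt(14)*c/4)


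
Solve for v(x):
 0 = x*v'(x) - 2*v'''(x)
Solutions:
 v(x) = C1 + Integral(C2*airyai(2^(2/3)*x/2) + C3*airybi(2^(2/3)*x/2), x)


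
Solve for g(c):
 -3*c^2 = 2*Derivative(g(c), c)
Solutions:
 g(c) = C1 - c^3/2


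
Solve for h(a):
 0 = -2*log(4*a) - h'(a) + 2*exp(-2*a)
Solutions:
 h(a) = C1 - 2*a*log(a) + 2*a*(1 - 2*log(2)) - exp(-2*a)


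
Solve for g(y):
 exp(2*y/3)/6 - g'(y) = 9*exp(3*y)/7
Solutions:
 g(y) = C1 + exp(2*y/3)/4 - 3*exp(3*y)/7


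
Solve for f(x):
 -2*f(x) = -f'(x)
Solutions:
 f(x) = C1*exp(2*x)


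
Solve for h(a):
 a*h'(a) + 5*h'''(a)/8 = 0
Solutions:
 h(a) = C1 + Integral(C2*airyai(-2*5^(2/3)*a/5) + C3*airybi(-2*5^(2/3)*a/5), a)


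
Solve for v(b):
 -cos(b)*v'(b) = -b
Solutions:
 v(b) = C1 + Integral(b/cos(b), b)


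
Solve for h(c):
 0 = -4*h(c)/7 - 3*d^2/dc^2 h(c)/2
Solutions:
 h(c) = C1*sin(2*sqrt(42)*c/21) + C2*cos(2*sqrt(42)*c/21)


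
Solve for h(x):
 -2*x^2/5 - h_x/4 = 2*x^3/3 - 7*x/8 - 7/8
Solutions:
 h(x) = C1 - 2*x^4/3 - 8*x^3/15 + 7*x^2/4 + 7*x/2


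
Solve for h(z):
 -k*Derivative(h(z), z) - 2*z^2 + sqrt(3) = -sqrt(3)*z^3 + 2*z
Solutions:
 h(z) = C1 + sqrt(3)*z^4/(4*k) - 2*z^3/(3*k) - z^2/k + sqrt(3)*z/k


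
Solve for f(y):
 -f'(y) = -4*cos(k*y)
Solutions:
 f(y) = C1 + 4*sin(k*y)/k


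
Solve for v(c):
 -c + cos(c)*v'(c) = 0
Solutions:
 v(c) = C1 + Integral(c/cos(c), c)


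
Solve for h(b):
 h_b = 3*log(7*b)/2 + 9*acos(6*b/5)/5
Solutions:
 h(b) = C1 + 3*b*log(b)/2 + 9*b*acos(6*b/5)/5 - 3*b/2 + 3*b*log(7)/2 - 3*sqrt(25 - 36*b^2)/10


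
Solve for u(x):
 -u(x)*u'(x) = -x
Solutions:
 u(x) = -sqrt(C1 + x^2)
 u(x) = sqrt(C1 + x^2)


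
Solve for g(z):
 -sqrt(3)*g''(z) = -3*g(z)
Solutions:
 g(z) = C1*exp(-3^(1/4)*z) + C2*exp(3^(1/4)*z)


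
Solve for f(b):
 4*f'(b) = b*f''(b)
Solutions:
 f(b) = C1 + C2*b^5


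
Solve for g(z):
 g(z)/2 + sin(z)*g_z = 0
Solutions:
 g(z) = C1*(cos(z) + 1)^(1/4)/(cos(z) - 1)^(1/4)


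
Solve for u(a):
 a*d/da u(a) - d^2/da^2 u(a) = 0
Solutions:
 u(a) = C1 + C2*erfi(sqrt(2)*a/2)


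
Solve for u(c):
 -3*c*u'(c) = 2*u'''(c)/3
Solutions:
 u(c) = C1 + Integral(C2*airyai(-6^(2/3)*c/2) + C3*airybi(-6^(2/3)*c/2), c)


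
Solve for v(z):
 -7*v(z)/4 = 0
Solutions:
 v(z) = 0


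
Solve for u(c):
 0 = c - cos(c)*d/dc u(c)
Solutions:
 u(c) = C1 + Integral(c/cos(c), c)


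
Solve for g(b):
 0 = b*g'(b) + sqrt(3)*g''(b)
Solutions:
 g(b) = C1 + C2*erf(sqrt(2)*3^(3/4)*b/6)


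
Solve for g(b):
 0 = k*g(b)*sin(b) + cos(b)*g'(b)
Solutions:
 g(b) = C1*exp(k*log(cos(b)))


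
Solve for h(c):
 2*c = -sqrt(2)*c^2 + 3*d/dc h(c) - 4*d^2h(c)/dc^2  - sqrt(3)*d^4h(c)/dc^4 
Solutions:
 h(c) = C1 + C2*exp(c*(-2^(2/3)*3^(1/6)*(27 + sqrt(256*sqrt(3) + 729))^(1/3) + 8*6^(1/3)/(27 + sqrt(256*sqrt(3) + 729))^(1/3))/12)*sin(c*(8*2^(1/3)*3^(5/6)/(27 + sqrt(256*sqrt(3) + 729))^(1/3) + 6^(2/3)*(27 + sqrt(256*sqrt(3) + 729))^(1/3))/12) + C3*exp(c*(-2^(2/3)*3^(1/6)*(27 + sqrt(256*sqrt(3) + 729))^(1/3) + 8*6^(1/3)/(27 + sqrt(256*sqrt(3) + 729))^(1/3))/12)*cos(c*(8*2^(1/3)*3^(5/6)/(27 + sqrt(256*sqrt(3) + 729))^(1/3) + 6^(2/3)*(27 + sqrt(256*sqrt(3) + 729))^(1/3))/12) + C4*exp(-c*(-2^(2/3)*3^(1/6)*(27 + sqrt(256*sqrt(3) + 729))^(1/3) + 8*6^(1/3)/(27 + sqrt(256*sqrt(3) + 729))^(1/3))/6) + sqrt(2)*c^3/9 + c^2/3 + 4*sqrt(2)*c^2/9 + 8*c/9 + 32*sqrt(2)*c/27


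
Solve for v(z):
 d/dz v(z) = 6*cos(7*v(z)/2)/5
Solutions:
 -6*z/5 - log(sin(7*v(z)/2) - 1)/7 + log(sin(7*v(z)/2) + 1)/7 = C1


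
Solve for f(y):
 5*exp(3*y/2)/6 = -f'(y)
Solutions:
 f(y) = C1 - 5*exp(3*y/2)/9


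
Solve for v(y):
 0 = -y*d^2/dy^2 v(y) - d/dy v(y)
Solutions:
 v(y) = C1 + C2*log(y)


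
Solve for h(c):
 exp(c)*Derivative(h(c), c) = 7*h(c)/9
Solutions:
 h(c) = C1*exp(-7*exp(-c)/9)


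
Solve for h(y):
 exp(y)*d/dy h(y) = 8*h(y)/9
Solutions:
 h(y) = C1*exp(-8*exp(-y)/9)


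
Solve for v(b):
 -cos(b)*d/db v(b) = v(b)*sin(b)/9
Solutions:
 v(b) = C1*cos(b)^(1/9)


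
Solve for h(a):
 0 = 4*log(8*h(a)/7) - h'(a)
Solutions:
 -Integral(1/(log(_y) - log(7) + 3*log(2)), (_y, h(a)))/4 = C1 - a


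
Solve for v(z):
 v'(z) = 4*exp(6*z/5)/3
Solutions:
 v(z) = C1 + 10*exp(6*z/5)/9


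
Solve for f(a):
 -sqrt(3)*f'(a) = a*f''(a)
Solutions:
 f(a) = C1 + C2*a^(1 - sqrt(3))


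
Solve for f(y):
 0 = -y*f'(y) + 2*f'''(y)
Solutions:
 f(y) = C1 + Integral(C2*airyai(2^(2/3)*y/2) + C3*airybi(2^(2/3)*y/2), y)


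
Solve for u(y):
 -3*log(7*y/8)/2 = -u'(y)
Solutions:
 u(y) = C1 + 3*y*log(y)/2 - 9*y*log(2)/2 - 3*y/2 + 3*y*log(7)/2


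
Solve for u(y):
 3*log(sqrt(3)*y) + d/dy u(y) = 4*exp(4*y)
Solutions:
 u(y) = C1 - 3*y*log(y) + y*(3 - 3*log(3)/2) + exp(4*y)


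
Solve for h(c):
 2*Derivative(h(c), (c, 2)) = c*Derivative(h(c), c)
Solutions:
 h(c) = C1 + C2*erfi(c/2)


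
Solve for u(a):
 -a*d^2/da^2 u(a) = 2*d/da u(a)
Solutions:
 u(a) = C1 + C2/a


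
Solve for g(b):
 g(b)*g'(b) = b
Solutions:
 g(b) = -sqrt(C1 + b^2)
 g(b) = sqrt(C1 + b^2)


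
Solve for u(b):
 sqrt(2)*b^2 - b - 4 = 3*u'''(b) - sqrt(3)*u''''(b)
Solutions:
 u(b) = C1 + C2*b + C3*b^2 + C4*exp(sqrt(3)*b) + sqrt(2)*b^5/180 + b^4*(-3 + 2*sqrt(6))/216 + b^3*(-12 - sqrt(3) + 2*sqrt(2))/54


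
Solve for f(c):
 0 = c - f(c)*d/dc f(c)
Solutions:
 f(c) = -sqrt(C1 + c^2)
 f(c) = sqrt(C1 + c^2)


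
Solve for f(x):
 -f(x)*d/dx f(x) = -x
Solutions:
 f(x) = -sqrt(C1 + x^2)
 f(x) = sqrt(C1 + x^2)


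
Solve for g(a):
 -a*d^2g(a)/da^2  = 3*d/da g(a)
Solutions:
 g(a) = C1 + C2/a^2


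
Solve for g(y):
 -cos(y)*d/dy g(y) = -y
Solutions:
 g(y) = C1 + Integral(y/cos(y), y)


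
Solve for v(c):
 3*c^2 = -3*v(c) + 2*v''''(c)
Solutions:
 v(c) = C1*exp(-2^(3/4)*3^(1/4)*c/2) + C2*exp(2^(3/4)*3^(1/4)*c/2) + C3*sin(2^(3/4)*3^(1/4)*c/2) + C4*cos(2^(3/4)*3^(1/4)*c/2) - c^2


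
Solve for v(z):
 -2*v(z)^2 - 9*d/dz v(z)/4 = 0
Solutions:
 v(z) = 9/(C1 + 8*z)


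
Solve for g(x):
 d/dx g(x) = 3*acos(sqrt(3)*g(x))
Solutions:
 Integral(1/acos(sqrt(3)*_y), (_y, g(x))) = C1 + 3*x


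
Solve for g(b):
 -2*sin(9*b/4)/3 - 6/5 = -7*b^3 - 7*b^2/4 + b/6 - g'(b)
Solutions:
 g(b) = C1 - 7*b^4/4 - 7*b^3/12 + b^2/12 + 6*b/5 - 8*cos(9*b/4)/27


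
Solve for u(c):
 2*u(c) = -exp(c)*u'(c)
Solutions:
 u(c) = C1*exp(2*exp(-c))


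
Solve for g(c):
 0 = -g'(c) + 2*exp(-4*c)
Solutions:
 g(c) = C1 - exp(-4*c)/2


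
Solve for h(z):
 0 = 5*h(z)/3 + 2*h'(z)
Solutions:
 h(z) = C1*exp(-5*z/6)


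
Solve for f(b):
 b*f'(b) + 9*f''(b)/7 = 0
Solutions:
 f(b) = C1 + C2*erf(sqrt(14)*b/6)


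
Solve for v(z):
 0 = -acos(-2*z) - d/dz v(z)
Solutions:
 v(z) = C1 - z*acos(-2*z) - sqrt(1 - 4*z^2)/2


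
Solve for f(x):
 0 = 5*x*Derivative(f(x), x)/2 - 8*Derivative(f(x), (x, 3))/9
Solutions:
 f(x) = C1 + Integral(C2*airyai(2^(2/3)*45^(1/3)*x/4) + C3*airybi(2^(2/3)*45^(1/3)*x/4), x)


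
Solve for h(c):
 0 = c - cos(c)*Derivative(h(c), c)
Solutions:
 h(c) = C1 + Integral(c/cos(c), c)


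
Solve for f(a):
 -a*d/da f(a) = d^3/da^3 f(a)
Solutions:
 f(a) = C1 + Integral(C2*airyai(-a) + C3*airybi(-a), a)


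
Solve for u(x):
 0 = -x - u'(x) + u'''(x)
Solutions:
 u(x) = C1 + C2*exp(-x) + C3*exp(x) - x^2/2


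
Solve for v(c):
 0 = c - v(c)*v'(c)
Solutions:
 v(c) = -sqrt(C1 + c^2)
 v(c) = sqrt(C1 + c^2)


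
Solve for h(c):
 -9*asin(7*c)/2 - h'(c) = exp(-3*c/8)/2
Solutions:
 h(c) = C1 - 9*c*asin(7*c)/2 - 9*sqrt(1 - 49*c^2)/14 + 4*exp(-3*c/8)/3


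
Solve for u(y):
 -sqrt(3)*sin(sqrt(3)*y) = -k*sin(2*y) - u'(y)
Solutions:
 u(y) = C1 + k*cos(2*y)/2 - cos(sqrt(3)*y)


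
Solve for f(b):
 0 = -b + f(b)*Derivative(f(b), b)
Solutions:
 f(b) = -sqrt(C1 + b^2)
 f(b) = sqrt(C1 + b^2)


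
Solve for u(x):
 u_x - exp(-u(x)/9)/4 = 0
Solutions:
 u(x) = 9*log(C1 + x/36)


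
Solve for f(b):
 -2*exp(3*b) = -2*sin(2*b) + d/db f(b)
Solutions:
 f(b) = C1 - 2*exp(3*b)/3 - cos(2*b)


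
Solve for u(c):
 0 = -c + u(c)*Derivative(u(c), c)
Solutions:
 u(c) = -sqrt(C1 + c^2)
 u(c) = sqrt(C1 + c^2)


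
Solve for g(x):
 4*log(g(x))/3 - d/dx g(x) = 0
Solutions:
 li(g(x)) = C1 + 4*x/3


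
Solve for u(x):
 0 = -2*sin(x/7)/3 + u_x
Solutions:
 u(x) = C1 - 14*cos(x/7)/3


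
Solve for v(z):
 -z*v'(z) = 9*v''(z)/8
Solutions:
 v(z) = C1 + C2*erf(2*z/3)


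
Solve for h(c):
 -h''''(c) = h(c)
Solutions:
 h(c) = (C1*sin(sqrt(2)*c/2) + C2*cos(sqrt(2)*c/2))*exp(-sqrt(2)*c/2) + (C3*sin(sqrt(2)*c/2) + C4*cos(sqrt(2)*c/2))*exp(sqrt(2)*c/2)


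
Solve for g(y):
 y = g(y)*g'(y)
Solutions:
 g(y) = -sqrt(C1 + y^2)
 g(y) = sqrt(C1 + y^2)


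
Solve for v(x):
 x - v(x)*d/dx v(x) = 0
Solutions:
 v(x) = -sqrt(C1 + x^2)
 v(x) = sqrt(C1 + x^2)


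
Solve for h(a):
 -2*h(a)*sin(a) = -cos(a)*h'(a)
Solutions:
 h(a) = C1/cos(a)^2


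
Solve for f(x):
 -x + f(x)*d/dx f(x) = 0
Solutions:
 f(x) = -sqrt(C1 + x^2)
 f(x) = sqrt(C1 + x^2)


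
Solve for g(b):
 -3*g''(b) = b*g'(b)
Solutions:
 g(b) = C1 + C2*erf(sqrt(6)*b/6)


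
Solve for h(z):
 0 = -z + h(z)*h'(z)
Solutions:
 h(z) = -sqrt(C1 + z^2)
 h(z) = sqrt(C1 + z^2)


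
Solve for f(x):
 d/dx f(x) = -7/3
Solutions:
 f(x) = C1 - 7*x/3


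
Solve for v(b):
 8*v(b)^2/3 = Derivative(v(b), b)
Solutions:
 v(b) = -3/(C1 + 8*b)


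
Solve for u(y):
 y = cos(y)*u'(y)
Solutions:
 u(y) = C1 + Integral(y/cos(y), y)


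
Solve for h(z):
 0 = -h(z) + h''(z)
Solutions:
 h(z) = C1*exp(-z) + C2*exp(z)


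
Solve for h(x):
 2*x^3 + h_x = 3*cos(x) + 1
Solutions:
 h(x) = C1 - x^4/2 + x + 3*sin(x)


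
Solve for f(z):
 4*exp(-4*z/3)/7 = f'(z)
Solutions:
 f(z) = C1 - 3*exp(-4*z/3)/7


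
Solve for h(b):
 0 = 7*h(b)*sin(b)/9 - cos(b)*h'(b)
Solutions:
 h(b) = C1/cos(b)^(7/9)


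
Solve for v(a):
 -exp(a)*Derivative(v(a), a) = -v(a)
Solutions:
 v(a) = C1*exp(-exp(-a))


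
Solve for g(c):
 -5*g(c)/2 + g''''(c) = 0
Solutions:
 g(c) = C1*exp(-2^(3/4)*5^(1/4)*c/2) + C2*exp(2^(3/4)*5^(1/4)*c/2) + C3*sin(2^(3/4)*5^(1/4)*c/2) + C4*cos(2^(3/4)*5^(1/4)*c/2)


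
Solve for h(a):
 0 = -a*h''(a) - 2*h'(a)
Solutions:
 h(a) = C1 + C2/a


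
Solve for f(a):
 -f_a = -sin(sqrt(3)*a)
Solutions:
 f(a) = C1 - sqrt(3)*cos(sqrt(3)*a)/3


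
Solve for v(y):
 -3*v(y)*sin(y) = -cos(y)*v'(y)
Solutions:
 v(y) = C1/cos(y)^3


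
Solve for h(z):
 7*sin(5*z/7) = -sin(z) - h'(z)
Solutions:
 h(z) = C1 + 49*cos(5*z/7)/5 + cos(z)


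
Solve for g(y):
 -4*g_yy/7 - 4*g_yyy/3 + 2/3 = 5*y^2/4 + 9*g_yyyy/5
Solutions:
 g(y) = C1 + C2*y - 35*y^4/192 + 245*y^3/144 - 2555*y^2/576 + (C3*sin(2*sqrt(1610)*y/189) + C4*cos(2*sqrt(1610)*y/189))*exp(-10*y/27)


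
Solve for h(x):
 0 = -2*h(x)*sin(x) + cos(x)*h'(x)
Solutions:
 h(x) = C1/cos(x)^2


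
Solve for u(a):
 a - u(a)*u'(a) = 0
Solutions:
 u(a) = -sqrt(C1 + a^2)
 u(a) = sqrt(C1 + a^2)


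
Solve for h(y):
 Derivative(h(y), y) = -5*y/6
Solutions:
 h(y) = C1 - 5*y^2/12


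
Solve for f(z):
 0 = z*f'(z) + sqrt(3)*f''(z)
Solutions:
 f(z) = C1 + C2*erf(sqrt(2)*3^(3/4)*z/6)


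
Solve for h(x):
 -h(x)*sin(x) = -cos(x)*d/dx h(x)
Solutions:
 h(x) = C1/cos(x)


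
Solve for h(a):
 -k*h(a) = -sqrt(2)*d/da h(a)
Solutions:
 h(a) = C1*exp(sqrt(2)*a*k/2)


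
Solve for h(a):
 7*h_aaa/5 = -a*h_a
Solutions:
 h(a) = C1 + Integral(C2*airyai(-5^(1/3)*7^(2/3)*a/7) + C3*airybi(-5^(1/3)*7^(2/3)*a/7), a)


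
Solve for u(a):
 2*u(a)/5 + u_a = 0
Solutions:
 u(a) = C1*exp(-2*a/5)


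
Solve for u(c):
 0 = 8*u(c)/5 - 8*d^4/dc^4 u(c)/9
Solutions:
 u(c) = C1*exp(-sqrt(3)*5^(3/4)*c/5) + C2*exp(sqrt(3)*5^(3/4)*c/5) + C3*sin(sqrt(3)*5^(3/4)*c/5) + C4*cos(sqrt(3)*5^(3/4)*c/5)


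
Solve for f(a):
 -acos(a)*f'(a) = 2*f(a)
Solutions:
 f(a) = C1*exp(-2*Integral(1/acos(a), a))


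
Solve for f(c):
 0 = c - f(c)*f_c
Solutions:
 f(c) = -sqrt(C1 + c^2)
 f(c) = sqrt(C1 + c^2)


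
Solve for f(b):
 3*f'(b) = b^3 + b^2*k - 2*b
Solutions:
 f(b) = C1 + b^4/12 + b^3*k/9 - b^2/3


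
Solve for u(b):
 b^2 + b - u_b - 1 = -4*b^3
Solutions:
 u(b) = C1 + b^4 + b^3/3 + b^2/2 - b


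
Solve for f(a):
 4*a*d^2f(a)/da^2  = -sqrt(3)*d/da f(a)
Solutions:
 f(a) = C1 + C2*a^(1 - sqrt(3)/4)


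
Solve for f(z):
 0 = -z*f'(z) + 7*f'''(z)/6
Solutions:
 f(z) = C1 + Integral(C2*airyai(6^(1/3)*7^(2/3)*z/7) + C3*airybi(6^(1/3)*7^(2/3)*z/7), z)


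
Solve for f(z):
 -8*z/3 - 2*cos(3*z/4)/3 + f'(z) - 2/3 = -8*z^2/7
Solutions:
 f(z) = C1 - 8*z^3/21 + 4*z^2/3 + 2*z/3 + 8*sin(3*z/4)/9


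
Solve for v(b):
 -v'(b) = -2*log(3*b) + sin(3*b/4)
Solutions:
 v(b) = C1 + 2*b*log(b) - 2*b + 2*b*log(3) + 4*cos(3*b/4)/3


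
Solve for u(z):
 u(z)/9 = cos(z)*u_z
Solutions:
 u(z) = C1*(sin(z) + 1)^(1/18)/(sin(z) - 1)^(1/18)


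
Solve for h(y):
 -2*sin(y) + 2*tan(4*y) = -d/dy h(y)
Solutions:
 h(y) = C1 + log(cos(4*y))/2 - 2*cos(y)


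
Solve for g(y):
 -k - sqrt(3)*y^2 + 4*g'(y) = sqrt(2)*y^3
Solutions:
 g(y) = C1 + k*y/4 + sqrt(2)*y^4/16 + sqrt(3)*y^3/12


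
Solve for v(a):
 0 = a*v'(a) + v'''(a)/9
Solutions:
 v(a) = C1 + Integral(C2*airyai(-3^(2/3)*a) + C3*airybi(-3^(2/3)*a), a)


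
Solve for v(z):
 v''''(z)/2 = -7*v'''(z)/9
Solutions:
 v(z) = C1 + C2*z + C3*z^2 + C4*exp(-14*z/9)


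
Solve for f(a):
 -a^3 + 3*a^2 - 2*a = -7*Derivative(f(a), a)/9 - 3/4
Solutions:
 f(a) = C1 + 9*a^4/28 - 9*a^3/7 + 9*a^2/7 - 27*a/28


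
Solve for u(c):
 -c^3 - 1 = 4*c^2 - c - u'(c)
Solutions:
 u(c) = C1 + c^4/4 + 4*c^3/3 - c^2/2 + c


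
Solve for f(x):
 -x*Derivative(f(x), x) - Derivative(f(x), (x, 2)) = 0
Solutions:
 f(x) = C1 + C2*erf(sqrt(2)*x/2)


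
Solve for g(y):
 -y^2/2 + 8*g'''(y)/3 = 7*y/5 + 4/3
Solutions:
 g(y) = C1 + C2*y + C3*y^2 + y^5/320 + 7*y^4/320 + y^3/12


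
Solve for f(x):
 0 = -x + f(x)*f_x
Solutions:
 f(x) = -sqrt(C1 + x^2)
 f(x) = sqrt(C1 + x^2)


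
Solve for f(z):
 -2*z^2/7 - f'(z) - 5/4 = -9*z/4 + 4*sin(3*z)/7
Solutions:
 f(z) = C1 - 2*z^3/21 + 9*z^2/8 - 5*z/4 + 4*cos(3*z)/21


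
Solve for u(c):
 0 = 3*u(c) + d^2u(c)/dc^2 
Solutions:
 u(c) = C1*sin(sqrt(3)*c) + C2*cos(sqrt(3)*c)


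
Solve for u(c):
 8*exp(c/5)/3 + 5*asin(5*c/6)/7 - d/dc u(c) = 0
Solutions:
 u(c) = C1 + 5*c*asin(5*c/6)/7 + sqrt(36 - 25*c^2)/7 + 40*exp(c/5)/3


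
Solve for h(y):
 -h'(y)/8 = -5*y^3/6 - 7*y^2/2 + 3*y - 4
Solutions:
 h(y) = C1 + 5*y^4/3 + 28*y^3/3 - 12*y^2 + 32*y


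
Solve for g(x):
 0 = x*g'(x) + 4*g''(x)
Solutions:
 g(x) = C1 + C2*erf(sqrt(2)*x/4)


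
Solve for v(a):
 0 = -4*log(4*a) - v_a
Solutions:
 v(a) = C1 - 4*a*log(a) - a*log(256) + 4*a


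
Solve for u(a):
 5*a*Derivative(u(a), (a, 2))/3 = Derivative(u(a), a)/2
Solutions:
 u(a) = C1 + C2*a^(13/10)


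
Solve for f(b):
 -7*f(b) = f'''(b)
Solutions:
 f(b) = C3*exp(-7^(1/3)*b) + (C1*sin(sqrt(3)*7^(1/3)*b/2) + C2*cos(sqrt(3)*7^(1/3)*b/2))*exp(7^(1/3)*b/2)


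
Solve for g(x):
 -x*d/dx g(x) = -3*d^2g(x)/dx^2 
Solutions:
 g(x) = C1 + C2*erfi(sqrt(6)*x/6)


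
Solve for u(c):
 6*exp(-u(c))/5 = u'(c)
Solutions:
 u(c) = log(C1 + 6*c/5)


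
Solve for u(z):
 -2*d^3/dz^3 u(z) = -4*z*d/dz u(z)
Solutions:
 u(z) = C1 + Integral(C2*airyai(2^(1/3)*z) + C3*airybi(2^(1/3)*z), z)


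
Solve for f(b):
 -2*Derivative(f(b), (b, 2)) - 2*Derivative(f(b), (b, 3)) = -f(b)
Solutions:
 f(b) = C1*exp(-b*(2*2^(2/3)/(3*sqrt(57) + 23)^(1/3) + 4 + 2^(1/3)*(3*sqrt(57) + 23)^(1/3))/12)*sin(2^(1/3)*sqrt(3)*b*(-(3*sqrt(57) + 23)^(1/3) + 2*2^(1/3)/(3*sqrt(57) + 23)^(1/3))/12) + C2*exp(-b*(2*2^(2/3)/(3*sqrt(57) + 23)^(1/3) + 4 + 2^(1/3)*(3*sqrt(57) + 23)^(1/3))/12)*cos(2^(1/3)*sqrt(3)*b*(-(3*sqrt(57) + 23)^(1/3) + 2*2^(1/3)/(3*sqrt(57) + 23)^(1/3))/12) + C3*exp(b*(-2 + 2*2^(2/3)/(3*sqrt(57) + 23)^(1/3) + 2^(1/3)*(3*sqrt(57) + 23)^(1/3))/6)


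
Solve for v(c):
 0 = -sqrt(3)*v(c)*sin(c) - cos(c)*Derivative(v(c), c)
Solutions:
 v(c) = C1*cos(c)^(sqrt(3))


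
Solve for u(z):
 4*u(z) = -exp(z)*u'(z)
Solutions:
 u(z) = C1*exp(4*exp(-z))


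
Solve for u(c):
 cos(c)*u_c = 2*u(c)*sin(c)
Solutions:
 u(c) = C1/cos(c)^2


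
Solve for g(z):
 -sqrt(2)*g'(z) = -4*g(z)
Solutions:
 g(z) = C1*exp(2*sqrt(2)*z)


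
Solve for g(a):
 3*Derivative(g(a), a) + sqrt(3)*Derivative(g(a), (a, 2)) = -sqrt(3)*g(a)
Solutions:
 g(a) = (C1*sin(a/2) + C2*cos(a/2))*exp(-sqrt(3)*a/2)


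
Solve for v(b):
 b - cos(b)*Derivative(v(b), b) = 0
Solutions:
 v(b) = C1 + Integral(b/cos(b), b)


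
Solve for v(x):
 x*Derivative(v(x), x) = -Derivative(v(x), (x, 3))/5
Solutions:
 v(x) = C1 + Integral(C2*airyai(-5^(1/3)*x) + C3*airybi(-5^(1/3)*x), x)


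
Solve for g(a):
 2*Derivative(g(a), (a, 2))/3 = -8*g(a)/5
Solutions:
 g(a) = C1*sin(2*sqrt(15)*a/5) + C2*cos(2*sqrt(15)*a/5)


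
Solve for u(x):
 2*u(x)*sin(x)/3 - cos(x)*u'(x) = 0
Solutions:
 u(x) = C1/cos(x)^(2/3)


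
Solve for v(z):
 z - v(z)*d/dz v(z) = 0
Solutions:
 v(z) = -sqrt(C1 + z^2)
 v(z) = sqrt(C1 + z^2)


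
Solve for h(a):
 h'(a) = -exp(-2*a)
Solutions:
 h(a) = C1 + exp(-2*a)/2


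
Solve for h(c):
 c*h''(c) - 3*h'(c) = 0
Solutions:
 h(c) = C1 + C2*c^4


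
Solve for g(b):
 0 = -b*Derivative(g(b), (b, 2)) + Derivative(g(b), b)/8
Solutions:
 g(b) = C1 + C2*b^(9/8)


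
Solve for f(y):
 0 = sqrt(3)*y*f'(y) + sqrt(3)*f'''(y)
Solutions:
 f(y) = C1 + Integral(C2*airyai(-y) + C3*airybi(-y), y)


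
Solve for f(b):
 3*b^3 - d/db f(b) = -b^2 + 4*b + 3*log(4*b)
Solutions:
 f(b) = C1 + 3*b^4/4 + b^3/3 - 2*b^2 - 3*b*log(b) - b*log(64) + 3*b


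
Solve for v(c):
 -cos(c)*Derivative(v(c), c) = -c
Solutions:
 v(c) = C1 + Integral(c/cos(c), c)


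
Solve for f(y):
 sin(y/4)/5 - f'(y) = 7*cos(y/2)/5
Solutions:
 f(y) = C1 - 14*sin(y/2)/5 - 4*cos(y/4)/5


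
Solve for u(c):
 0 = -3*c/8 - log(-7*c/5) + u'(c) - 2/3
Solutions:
 u(c) = C1 + 3*c^2/16 + c*log(-c) + c*(-log(5) - 1/3 + log(7))


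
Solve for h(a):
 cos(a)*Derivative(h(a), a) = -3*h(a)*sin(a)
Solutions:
 h(a) = C1*cos(a)^3


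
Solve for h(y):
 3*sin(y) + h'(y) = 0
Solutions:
 h(y) = C1 + 3*cos(y)


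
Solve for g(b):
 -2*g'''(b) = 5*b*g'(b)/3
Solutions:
 g(b) = C1 + Integral(C2*airyai(-5^(1/3)*6^(2/3)*b/6) + C3*airybi(-5^(1/3)*6^(2/3)*b/6), b)


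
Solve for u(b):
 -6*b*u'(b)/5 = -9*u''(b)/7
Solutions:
 u(b) = C1 + C2*erfi(sqrt(105)*b/15)


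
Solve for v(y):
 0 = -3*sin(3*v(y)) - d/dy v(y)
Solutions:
 v(y) = -acos((-C1 - exp(18*y))/(C1 - exp(18*y)))/3 + 2*pi/3
 v(y) = acos((-C1 - exp(18*y))/(C1 - exp(18*y)))/3


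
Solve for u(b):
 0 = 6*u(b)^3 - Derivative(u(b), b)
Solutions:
 u(b) = -sqrt(2)*sqrt(-1/(C1 + 6*b))/2
 u(b) = sqrt(2)*sqrt(-1/(C1 + 6*b))/2


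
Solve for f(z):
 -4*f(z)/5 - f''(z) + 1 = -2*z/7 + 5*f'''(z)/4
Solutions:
 f(z) = C1*exp(z*(-4 + 4/(3*sqrt(2265) + 143)^(1/3) + (3*sqrt(2265) + 143)^(1/3))/15)*sin(sqrt(3)*z*(-(3*sqrt(2265) + 143)^(1/3) + 4/(3*sqrt(2265) + 143)^(1/3))/15) + C2*exp(z*(-4 + 4/(3*sqrt(2265) + 143)^(1/3) + (3*sqrt(2265) + 143)^(1/3))/15)*cos(sqrt(3)*z*(-(3*sqrt(2265) + 143)^(1/3) + 4/(3*sqrt(2265) + 143)^(1/3))/15) + C3*exp(-2*z*(4/(3*sqrt(2265) + 143)^(1/3) + 2 + (3*sqrt(2265) + 143)^(1/3))/15) + 5*z/14 + 5/4


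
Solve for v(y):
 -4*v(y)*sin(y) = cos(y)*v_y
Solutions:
 v(y) = C1*cos(y)^4


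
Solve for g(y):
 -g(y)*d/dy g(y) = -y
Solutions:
 g(y) = -sqrt(C1 + y^2)
 g(y) = sqrt(C1 + y^2)


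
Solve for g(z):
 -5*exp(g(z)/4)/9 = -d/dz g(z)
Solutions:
 g(z) = 4*log(-1/(C1 + 5*z)) + 8*log(6)


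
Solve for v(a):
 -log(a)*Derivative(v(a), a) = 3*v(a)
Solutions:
 v(a) = C1*exp(-3*li(a))


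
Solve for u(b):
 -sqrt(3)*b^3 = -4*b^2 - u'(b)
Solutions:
 u(b) = C1 + sqrt(3)*b^4/4 - 4*b^3/3


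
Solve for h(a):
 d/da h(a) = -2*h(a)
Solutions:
 h(a) = C1*exp(-2*a)


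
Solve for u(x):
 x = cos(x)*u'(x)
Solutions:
 u(x) = C1 + Integral(x/cos(x), x)


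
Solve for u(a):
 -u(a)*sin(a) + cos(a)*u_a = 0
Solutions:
 u(a) = C1/cos(a)


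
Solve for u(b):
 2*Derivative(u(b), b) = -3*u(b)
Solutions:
 u(b) = C1*exp(-3*b/2)


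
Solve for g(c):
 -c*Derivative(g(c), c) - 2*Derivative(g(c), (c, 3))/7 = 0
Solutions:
 g(c) = C1 + Integral(C2*airyai(-2^(2/3)*7^(1/3)*c/2) + C3*airybi(-2^(2/3)*7^(1/3)*c/2), c)


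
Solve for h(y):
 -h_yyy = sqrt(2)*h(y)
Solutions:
 h(y) = C3*exp(-2^(1/6)*y) + (C1*sin(2^(1/6)*sqrt(3)*y/2) + C2*cos(2^(1/6)*sqrt(3)*y/2))*exp(2^(1/6)*y/2)


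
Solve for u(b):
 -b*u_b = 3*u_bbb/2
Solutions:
 u(b) = C1 + Integral(C2*airyai(-2^(1/3)*3^(2/3)*b/3) + C3*airybi(-2^(1/3)*3^(2/3)*b/3), b)


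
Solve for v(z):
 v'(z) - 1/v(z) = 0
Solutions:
 v(z) = -sqrt(C1 + 2*z)
 v(z) = sqrt(C1 + 2*z)


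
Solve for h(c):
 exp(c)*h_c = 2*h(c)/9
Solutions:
 h(c) = C1*exp(-2*exp(-c)/9)


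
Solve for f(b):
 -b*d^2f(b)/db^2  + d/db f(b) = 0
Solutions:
 f(b) = C1 + C2*b^2


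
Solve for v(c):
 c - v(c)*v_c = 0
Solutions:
 v(c) = -sqrt(C1 + c^2)
 v(c) = sqrt(C1 + c^2)


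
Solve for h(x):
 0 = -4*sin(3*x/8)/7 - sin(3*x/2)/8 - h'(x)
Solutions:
 h(x) = C1 + 32*cos(3*x/8)/21 + cos(3*x/2)/12


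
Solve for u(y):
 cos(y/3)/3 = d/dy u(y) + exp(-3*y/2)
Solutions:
 u(y) = C1 + sin(y/3) + 2*exp(-3*y/2)/3


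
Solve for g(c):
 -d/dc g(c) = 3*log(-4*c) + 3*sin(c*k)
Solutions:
 g(c) = C1 - 3*c*log(-c) - 6*c*log(2) + 3*c - 3*Piecewise((-cos(c*k)/k, Ne(k, 0)), (0, True))


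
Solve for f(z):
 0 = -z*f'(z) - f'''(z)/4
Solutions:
 f(z) = C1 + Integral(C2*airyai(-2^(2/3)*z) + C3*airybi(-2^(2/3)*z), z)


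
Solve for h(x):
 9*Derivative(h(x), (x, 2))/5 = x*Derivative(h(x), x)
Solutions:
 h(x) = C1 + C2*erfi(sqrt(10)*x/6)


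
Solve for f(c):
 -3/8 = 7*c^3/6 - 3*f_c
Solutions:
 f(c) = C1 + 7*c^4/72 + c/8


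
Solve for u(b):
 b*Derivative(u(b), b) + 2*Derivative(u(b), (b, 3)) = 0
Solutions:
 u(b) = C1 + Integral(C2*airyai(-2^(2/3)*b/2) + C3*airybi(-2^(2/3)*b/2), b)


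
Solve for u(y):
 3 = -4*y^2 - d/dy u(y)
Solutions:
 u(y) = C1 - 4*y^3/3 - 3*y


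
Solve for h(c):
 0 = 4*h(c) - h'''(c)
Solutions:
 h(c) = C3*exp(2^(2/3)*c) + (C1*sin(2^(2/3)*sqrt(3)*c/2) + C2*cos(2^(2/3)*sqrt(3)*c/2))*exp(-2^(2/3)*c/2)


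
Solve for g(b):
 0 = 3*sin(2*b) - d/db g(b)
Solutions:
 g(b) = C1 - 3*cos(2*b)/2


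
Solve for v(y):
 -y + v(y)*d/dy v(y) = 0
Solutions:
 v(y) = -sqrt(C1 + y^2)
 v(y) = sqrt(C1 + y^2)


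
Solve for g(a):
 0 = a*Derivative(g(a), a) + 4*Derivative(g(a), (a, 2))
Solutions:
 g(a) = C1 + C2*erf(sqrt(2)*a/4)


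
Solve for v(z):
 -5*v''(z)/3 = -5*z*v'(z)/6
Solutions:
 v(z) = C1 + C2*erfi(z/2)


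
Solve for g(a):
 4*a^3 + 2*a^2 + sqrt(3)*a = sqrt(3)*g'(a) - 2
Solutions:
 g(a) = C1 + sqrt(3)*a^4/3 + 2*sqrt(3)*a^3/9 + a^2/2 + 2*sqrt(3)*a/3


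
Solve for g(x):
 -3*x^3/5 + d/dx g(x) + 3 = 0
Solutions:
 g(x) = C1 + 3*x^4/20 - 3*x


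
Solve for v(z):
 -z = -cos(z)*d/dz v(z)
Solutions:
 v(z) = C1 + Integral(z/cos(z), z)


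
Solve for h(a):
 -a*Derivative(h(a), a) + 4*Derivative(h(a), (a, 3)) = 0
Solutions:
 h(a) = C1 + Integral(C2*airyai(2^(1/3)*a/2) + C3*airybi(2^(1/3)*a/2), a)


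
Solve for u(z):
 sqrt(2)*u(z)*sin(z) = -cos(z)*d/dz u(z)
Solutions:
 u(z) = C1*cos(z)^(sqrt(2))


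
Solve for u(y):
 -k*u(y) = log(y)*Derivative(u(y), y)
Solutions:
 u(y) = C1*exp(-k*li(y))


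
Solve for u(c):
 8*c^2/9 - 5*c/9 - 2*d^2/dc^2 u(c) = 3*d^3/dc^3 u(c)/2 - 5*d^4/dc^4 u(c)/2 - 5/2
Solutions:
 u(c) = C1 + C2*c + C3*exp(c*(3 - sqrt(89))/10) + C4*exp(c*(3 + sqrt(89))/10) + c^4/27 - 17*c^3/108 + 221*c^2/144


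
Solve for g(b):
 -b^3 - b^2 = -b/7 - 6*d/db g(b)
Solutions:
 g(b) = C1 + b^4/24 + b^3/18 - b^2/84


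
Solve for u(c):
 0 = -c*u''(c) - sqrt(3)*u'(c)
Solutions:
 u(c) = C1 + C2*c^(1 - sqrt(3))


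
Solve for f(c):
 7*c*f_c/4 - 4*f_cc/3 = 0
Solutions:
 f(c) = C1 + C2*erfi(sqrt(42)*c/8)


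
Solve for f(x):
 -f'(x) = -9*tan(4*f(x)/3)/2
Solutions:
 f(x) = -3*asin(C1*exp(6*x))/4 + 3*pi/4
 f(x) = 3*asin(C1*exp(6*x))/4


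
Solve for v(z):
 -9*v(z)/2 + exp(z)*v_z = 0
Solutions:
 v(z) = C1*exp(-9*exp(-z)/2)


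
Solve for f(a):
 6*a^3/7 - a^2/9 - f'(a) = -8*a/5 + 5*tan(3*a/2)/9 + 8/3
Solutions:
 f(a) = C1 + 3*a^4/14 - a^3/27 + 4*a^2/5 - 8*a/3 + 10*log(cos(3*a/2))/27


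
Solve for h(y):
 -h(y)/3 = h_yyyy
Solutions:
 h(y) = (C1*sin(sqrt(2)*3^(3/4)*y/6) + C2*cos(sqrt(2)*3^(3/4)*y/6))*exp(-sqrt(2)*3^(3/4)*y/6) + (C3*sin(sqrt(2)*3^(3/4)*y/6) + C4*cos(sqrt(2)*3^(3/4)*y/6))*exp(sqrt(2)*3^(3/4)*y/6)


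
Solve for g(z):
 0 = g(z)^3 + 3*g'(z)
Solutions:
 g(z) = -sqrt(6)*sqrt(-1/(C1 - z))/2
 g(z) = sqrt(6)*sqrt(-1/(C1 - z))/2


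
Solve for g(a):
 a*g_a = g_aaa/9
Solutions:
 g(a) = C1 + Integral(C2*airyai(3^(2/3)*a) + C3*airybi(3^(2/3)*a), a)


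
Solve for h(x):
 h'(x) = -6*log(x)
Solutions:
 h(x) = C1 - 6*x*log(x) + 6*x


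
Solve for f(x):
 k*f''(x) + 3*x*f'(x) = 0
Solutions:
 f(x) = C1 + C2*sqrt(k)*erf(sqrt(6)*x*sqrt(1/k)/2)


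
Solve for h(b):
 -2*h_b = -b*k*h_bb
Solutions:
 h(b) = C1 + b^(((re(k) + 2)*re(k) + im(k)^2)/(re(k)^2 + im(k)^2))*(C2*sin(2*log(b)*Abs(im(k))/(re(k)^2 + im(k)^2)) + C3*cos(2*log(b)*im(k)/(re(k)^2 + im(k)^2)))


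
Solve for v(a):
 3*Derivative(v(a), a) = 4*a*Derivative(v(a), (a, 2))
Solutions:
 v(a) = C1 + C2*a^(7/4)


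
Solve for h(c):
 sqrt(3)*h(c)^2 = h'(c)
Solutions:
 h(c) = -1/(C1 + sqrt(3)*c)


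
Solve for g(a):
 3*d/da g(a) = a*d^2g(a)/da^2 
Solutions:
 g(a) = C1 + C2*a^4


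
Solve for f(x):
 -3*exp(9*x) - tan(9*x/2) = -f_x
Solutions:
 f(x) = C1 + exp(9*x)/3 - 2*log(cos(9*x/2))/9


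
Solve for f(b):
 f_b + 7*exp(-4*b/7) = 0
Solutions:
 f(b) = C1 + 49*exp(-4*b/7)/4


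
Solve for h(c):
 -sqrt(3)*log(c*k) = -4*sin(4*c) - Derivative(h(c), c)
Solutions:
 h(c) = C1 + sqrt(3)*c*(log(c*k) - 1) + cos(4*c)


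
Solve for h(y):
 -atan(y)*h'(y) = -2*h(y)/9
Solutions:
 h(y) = C1*exp(2*Integral(1/atan(y), y)/9)


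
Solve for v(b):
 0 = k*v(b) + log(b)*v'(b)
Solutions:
 v(b) = C1*exp(-k*li(b))


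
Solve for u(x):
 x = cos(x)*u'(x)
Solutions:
 u(x) = C1 + Integral(x/cos(x), x)


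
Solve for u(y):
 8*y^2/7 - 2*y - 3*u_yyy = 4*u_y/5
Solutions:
 u(y) = C1 + C2*sin(2*sqrt(15)*y/15) + C3*cos(2*sqrt(15)*y/15) + 10*y^3/21 - 5*y^2/4 - 75*y/7


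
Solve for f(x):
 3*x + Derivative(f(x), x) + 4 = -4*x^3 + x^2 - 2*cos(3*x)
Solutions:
 f(x) = C1 - x^4 + x^3/3 - 3*x^2/2 - 4*x - 2*sin(3*x)/3


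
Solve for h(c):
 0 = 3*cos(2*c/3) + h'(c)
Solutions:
 h(c) = C1 - 9*sin(2*c/3)/2


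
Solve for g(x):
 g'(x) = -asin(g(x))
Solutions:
 Integral(1/asin(_y), (_y, g(x))) = C1 - x


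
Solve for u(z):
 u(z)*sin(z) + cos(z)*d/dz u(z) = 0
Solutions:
 u(z) = C1*cos(z)


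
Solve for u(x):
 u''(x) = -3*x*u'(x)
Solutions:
 u(x) = C1 + C2*erf(sqrt(6)*x/2)


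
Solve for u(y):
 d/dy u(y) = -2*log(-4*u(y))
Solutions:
 Integral(1/(log(-_y) + 2*log(2)), (_y, u(y)))/2 = C1 - y


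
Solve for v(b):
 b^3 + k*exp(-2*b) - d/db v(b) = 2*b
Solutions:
 v(b) = C1 + b^4/4 - b^2 - k*exp(-2*b)/2


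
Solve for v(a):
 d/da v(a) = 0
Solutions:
 v(a) = C1


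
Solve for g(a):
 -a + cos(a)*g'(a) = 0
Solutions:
 g(a) = C1 + Integral(a/cos(a), a)


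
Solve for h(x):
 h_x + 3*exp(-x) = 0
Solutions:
 h(x) = C1 + 3*exp(-x)


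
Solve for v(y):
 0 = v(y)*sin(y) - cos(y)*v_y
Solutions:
 v(y) = C1/cos(y)


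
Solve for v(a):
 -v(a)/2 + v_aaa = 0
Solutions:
 v(a) = C3*exp(2^(2/3)*a/2) + (C1*sin(2^(2/3)*sqrt(3)*a/4) + C2*cos(2^(2/3)*sqrt(3)*a/4))*exp(-2^(2/3)*a/4)


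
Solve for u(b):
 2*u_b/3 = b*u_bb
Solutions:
 u(b) = C1 + C2*b^(5/3)


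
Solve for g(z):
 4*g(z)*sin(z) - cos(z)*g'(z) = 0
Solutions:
 g(z) = C1/cos(z)^4


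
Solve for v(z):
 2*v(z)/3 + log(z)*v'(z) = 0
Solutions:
 v(z) = C1*exp(-2*li(z)/3)


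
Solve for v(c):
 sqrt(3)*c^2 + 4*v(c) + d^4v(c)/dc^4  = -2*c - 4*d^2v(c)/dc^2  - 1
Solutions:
 v(c) = -sqrt(3)*c^2/4 - c/2 + (C1 + C2*c)*sin(sqrt(2)*c) + (C3 + C4*c)*cos(sqrt(2)*c) - 1/4 + sqrt(3)/2


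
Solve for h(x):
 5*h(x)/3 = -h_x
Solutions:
 h(x) = C1*exp(-5*x/3)


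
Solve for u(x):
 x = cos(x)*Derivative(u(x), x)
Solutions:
 u(x) = C1 + Integral(x/cos(x), x)


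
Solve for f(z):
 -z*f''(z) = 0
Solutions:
 f(z) = C1 + C2*z


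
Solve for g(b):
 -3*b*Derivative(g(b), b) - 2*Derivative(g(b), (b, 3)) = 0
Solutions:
 g(b) = C1 + Integral(C2*airyai(-2^(2/3)*3^(1/3)*b/2) + C3*airybi(-2^(2/3)*3^(1/3)*b/2), b)


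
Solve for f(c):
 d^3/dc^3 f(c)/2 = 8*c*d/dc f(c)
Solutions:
 f(c) = C1 + Integral(C2*airyai(2*2^(1/3)*c) + C3*airybi(2*2^(1/3)*c), c)


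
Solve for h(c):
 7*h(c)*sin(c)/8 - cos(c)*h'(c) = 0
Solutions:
 h(c) = C1/cos(c)^(7/8)


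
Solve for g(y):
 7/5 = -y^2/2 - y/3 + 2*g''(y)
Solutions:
 g(y) = C1 + C2*y + y^4/48 + y^3/36 + 7*y^2/20


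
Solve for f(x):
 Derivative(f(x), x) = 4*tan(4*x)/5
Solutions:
 f(x) = C1 - log(cos(4*x))/5


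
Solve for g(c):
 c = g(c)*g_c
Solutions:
 g(c) = -sqrt(C1 + c^2)
 g(c) = sqrt(C1 + c^2)


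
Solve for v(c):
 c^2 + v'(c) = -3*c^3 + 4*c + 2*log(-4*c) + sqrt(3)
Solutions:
 v(c) = C1 - 3*c^4/4 - c^3/3 + 2*c^2 + 2*c*log(-c) + c*(-2 + sqrt(3) + 4*log(2))


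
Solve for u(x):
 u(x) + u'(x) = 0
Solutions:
 u(x) = C1*exp(-x)


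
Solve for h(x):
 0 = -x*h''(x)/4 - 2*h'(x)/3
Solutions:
 h(x) = C1 + C2/x^(5/3)


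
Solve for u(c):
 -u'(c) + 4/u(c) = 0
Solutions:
 u(c) = -sqrt(C1 + 8*c)
 u(c) = sqrt(C1 + 8*c)


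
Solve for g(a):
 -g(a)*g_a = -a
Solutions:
 g(a) = -sqrt(C1 + a^2)
 g(a) = sqrt(C1 + a^2)


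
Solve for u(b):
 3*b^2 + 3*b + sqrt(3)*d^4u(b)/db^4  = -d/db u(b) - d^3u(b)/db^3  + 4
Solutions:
 u(b) = C1 + C2*exp(b*(-4*sqrt(3) + 2*18^(1/3)/(9*sqrt(255) + 83*sqrt(3))^(1/3) + 12^(1/3)*(9*sqrt(255) + 83*sqrt(3))^(1/3))/36)*sin(2^(1/3)*3^(1/6)*b*(-2^(1/3)*3^(2/3)*(9*sqrt(255) + 83*sqrt(3))^(1/3) + 6/(9*sqrt(255) + 83*sqrt(3))^(1/3))/36) + C3*exp(b*(-4*sqrt(3) + 2*18^(1/3)/(9*sqrt(255) + 83*sqrt(3))^(1/3) + 12^(1/3)*(9*sqrt(255) + 83*sqrt(3))^(1/3))/36)*cos(2^(1/3)*3^(1/6)*b*(-2^(1/3)*3^(2/3)*(9*sqrt(255) + 83*sqrt(3))^(1/3) + 6/(9*sqrt(255) + 83*sqrt(3))^(1/3))/36) + C4*exp(-b*(2*18^(1/3)/(9*sqrt(255) + 83*sqrt(3))^(1/3) + 2*sqrt(3) + 12^(1/3)*(9*sqrt(255) + 83*sqrt(3))^(1/3))/18) - b^3 - 3*b^2/2 + 10*b


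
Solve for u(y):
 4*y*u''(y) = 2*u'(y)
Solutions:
 u(y) = C1 + C2*y^(3/2)


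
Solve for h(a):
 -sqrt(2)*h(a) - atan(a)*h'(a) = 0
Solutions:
 h(a) = C1*exp(-sqrt(2)*Integral(1/atan(a), a))


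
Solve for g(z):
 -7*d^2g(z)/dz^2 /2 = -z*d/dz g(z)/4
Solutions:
 g(z) = C1 + C2*erfi(sqrt(7)*z/14)


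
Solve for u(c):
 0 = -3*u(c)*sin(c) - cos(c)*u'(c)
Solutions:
 u(c) = C1*cos(c)^3


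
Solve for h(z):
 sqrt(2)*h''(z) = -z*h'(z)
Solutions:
 h(z) = C1 + C2*erf(2^(1/4)*z/2)


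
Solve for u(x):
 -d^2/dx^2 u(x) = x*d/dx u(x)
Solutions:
 u(x) = C1 + C2*erf(sqrt(2)*x/2)


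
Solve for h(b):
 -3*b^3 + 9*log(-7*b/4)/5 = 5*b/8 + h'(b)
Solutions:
 h(b) = C1 - 3*b^4/4 - 5*b^2/16 + 9*b*log(-b)/5 + 9*b*(-2*log(2) - 1 + log(7))/5


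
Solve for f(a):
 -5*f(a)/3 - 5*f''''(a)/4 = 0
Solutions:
 f(a) = (C1*sin(3^(3/4)*a/3) + C2*cos(3^(3/4)*a/3))*exp(-3^(3/4)*a/3) + (C3*sin(3^(3/4)*a/3) + C4*cos(3^(3/4)*a/3))*exp(3^(3/4)*a/3)


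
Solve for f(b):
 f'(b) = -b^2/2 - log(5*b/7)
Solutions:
 f(b) = C1 - b^3/6 - b*log(b) + b*log(7/5) + b


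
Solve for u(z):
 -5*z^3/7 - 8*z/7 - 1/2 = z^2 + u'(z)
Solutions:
 u(z) = C1 - 5*z^4/28 - z^3/3 - 4*z^2/7 - z/2


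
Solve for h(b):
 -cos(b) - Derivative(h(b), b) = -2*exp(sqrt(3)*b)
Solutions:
 h(b) = C1 + 2*sqrt(3)*exp(sqrt(3)*b)/3 - sin(b)


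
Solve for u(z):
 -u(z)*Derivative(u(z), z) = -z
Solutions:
 u(z) = -sqrt(C1 + z^2)
 u(z) = sqrt(C1 + z^2)


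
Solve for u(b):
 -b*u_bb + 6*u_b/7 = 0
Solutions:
 u(b) = C1 + C2*b^(13/7)


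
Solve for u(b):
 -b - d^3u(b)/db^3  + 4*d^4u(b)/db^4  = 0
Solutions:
 u(b) = C1 + C2*b + C3*b^2 + C4*exp(b/4) - b^4/24 - 2*b^3/3


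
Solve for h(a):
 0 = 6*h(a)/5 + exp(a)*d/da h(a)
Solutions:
 h(a) = C1*exp(6*exp(-a)/5)


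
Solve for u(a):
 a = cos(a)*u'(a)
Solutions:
 u(a) = C1 + Integral(a/cos(a), a)


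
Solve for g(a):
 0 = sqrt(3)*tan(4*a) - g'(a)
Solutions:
 g(a) = C1 - sqrt(3)*log(cos(4*a))/4


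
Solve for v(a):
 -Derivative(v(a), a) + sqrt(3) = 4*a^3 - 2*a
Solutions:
 v(a) = C1 - a^4 + a^2 + sqrt(3)*a


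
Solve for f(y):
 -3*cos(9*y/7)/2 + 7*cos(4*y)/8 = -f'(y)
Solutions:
 f(y) = C1 + 7*sin(9*y/7)/6 - 7*sin(4*y)/32


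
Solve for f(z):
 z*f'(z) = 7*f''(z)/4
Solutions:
 f(z) = C1 + C2*erfi(sqrt(14)*z/7)


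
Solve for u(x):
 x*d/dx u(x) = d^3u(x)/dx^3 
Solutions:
 u(x) = C1 + Integral(C2*airyai(x) + C3*airybi(x), x)


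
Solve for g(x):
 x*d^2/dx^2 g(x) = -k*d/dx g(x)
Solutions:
 g(x) = C1 + x^(1 - re(k))*(C2*sin(log(x)*Abs(im(k))) + C3*cos(log(x)*im(k)))


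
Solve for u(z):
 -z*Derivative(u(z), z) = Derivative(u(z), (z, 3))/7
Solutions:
 u(z) = C1 + Integral(C2*airyai(-7^(1/3)*z) + C3*airybi(-7^(1/3)*z), z)


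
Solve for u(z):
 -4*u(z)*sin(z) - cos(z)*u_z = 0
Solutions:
 u(z) = C1*cos(z)^4


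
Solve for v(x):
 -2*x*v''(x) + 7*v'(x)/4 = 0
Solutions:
 v(x) = C1 + C2*x^(15/8)


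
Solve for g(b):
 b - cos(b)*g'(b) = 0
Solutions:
 g(b) = C1 + Integral(b/cos(b), b)


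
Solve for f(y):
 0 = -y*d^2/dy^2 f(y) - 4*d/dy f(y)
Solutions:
 f(y) = C1 + C2/y^3


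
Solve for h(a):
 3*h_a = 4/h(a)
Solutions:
 h(a) = -sqrt(C1 + 24*a)/3
 h(a) = sqrt(C1 + 24*a)/3


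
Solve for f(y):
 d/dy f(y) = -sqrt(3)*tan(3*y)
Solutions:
 f(y) = C1 + sqrt(3)*log(cos(3*y))/3


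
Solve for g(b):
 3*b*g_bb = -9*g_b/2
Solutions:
 g(b) = C1 + C2/sqrt(b)


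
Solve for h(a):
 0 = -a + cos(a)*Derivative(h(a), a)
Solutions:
 h(a) = C1 + Integral(a/cos(a), a)


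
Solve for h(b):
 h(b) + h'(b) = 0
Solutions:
 h(b) = C1*exp(-b)


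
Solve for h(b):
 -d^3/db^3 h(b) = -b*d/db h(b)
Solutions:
 h(b) = C1 + Integral(C2*airyai(b) + C3*airybi(b), b)


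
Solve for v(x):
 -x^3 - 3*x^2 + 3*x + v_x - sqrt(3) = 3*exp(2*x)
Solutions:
 v(x) = C1 + x^4/4 + x^3 - 3*x^2/2 + sqrt(3)*x + 3*exp(2*x)/2


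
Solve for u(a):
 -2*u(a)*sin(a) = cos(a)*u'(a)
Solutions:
 u(a) = C1*cos(a)^2


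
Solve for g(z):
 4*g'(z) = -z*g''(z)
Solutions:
 g(z) = C1 + C2/z^3


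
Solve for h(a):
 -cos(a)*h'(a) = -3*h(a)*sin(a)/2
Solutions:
 h(a) = C1/cos(a)^(3/2)


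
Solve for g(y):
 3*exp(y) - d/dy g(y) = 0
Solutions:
 g(y) = C1 + 3*exp(y)


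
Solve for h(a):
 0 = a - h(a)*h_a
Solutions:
 h(a) = -sqrt(C1 + a^2)
 h(a) = sqrt(C1 + a^2)


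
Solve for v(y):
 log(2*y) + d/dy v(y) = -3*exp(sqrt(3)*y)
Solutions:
 v(y) = C1 - y*log(y) + y*(1 - log(2)) - sqrt(3)*exp(sqrt(3)*y)


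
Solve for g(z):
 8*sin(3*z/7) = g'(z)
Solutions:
 g(z) = C1 - 56*cos(3*z/7)/3


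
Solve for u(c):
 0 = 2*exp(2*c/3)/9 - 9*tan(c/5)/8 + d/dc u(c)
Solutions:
 u(c) = C1 - exp(2*c/3)/3 - 45*log(cos(c/5))/8


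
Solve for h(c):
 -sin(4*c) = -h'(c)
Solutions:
 h(c) = C1 - cos(4*c)/4


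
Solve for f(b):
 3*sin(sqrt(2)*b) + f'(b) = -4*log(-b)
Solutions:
 f(b) = C1 - 4*b*log(-b) + 4*b + 3*sqrt(2)*cos(sqrt(2)*b)/2


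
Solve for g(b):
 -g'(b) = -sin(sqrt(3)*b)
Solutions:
 g(b) = C1 - sqrt(3)*cos(sqrt(3)*b)/3


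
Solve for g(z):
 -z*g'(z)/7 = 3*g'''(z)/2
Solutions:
 g(z) = C1 + Integral(C2*airyai(-2^(1/3)*21^(2/3)*z/21) + C3*airybi(-2^(1/3)*21^(2/3)*z/21), z)
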